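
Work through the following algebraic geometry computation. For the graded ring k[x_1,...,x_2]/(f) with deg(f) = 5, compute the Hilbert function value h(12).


For R = k[x_1,...,x_n]/(f) with f homogeneous of degree e:
The Hilbert series is (1 - t^e)/(1 - t)^n.
So h(d) = C(d+n-1, n-1) - C(d-e+n-1, n-1) for d >= e.
With n=2, e=5, d=12:
C(12+2-1, 2-1) = C(13, 1) = 13
C(12-5+2-1, 2-1) = C(8, 1) = 8
h(12) = 13 - 8 = 5

5


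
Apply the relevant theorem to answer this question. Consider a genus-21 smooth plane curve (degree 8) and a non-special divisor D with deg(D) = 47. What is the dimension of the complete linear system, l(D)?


First, compute the genus of a smooth plane curve of degree 8:
g = (d-1)(d-2)/2 = (8-1)(8-2)/2 = 21
For a non-special divisor D (i.e., h^1(D) = 0), Riemann-Roch gives:
l(D) = deg(D) - g + 1
Since deg(D) = 47 >= 2g - 1 = 41, D is non-special.
l(D) = 47 - 21 + 1 = 27

27


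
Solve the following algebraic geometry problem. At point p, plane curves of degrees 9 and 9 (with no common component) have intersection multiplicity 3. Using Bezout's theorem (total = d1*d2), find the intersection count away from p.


By Bezout's theorem, the total intersection number is d1 * d2.
Total = 9 * 9 = 81
Intersection multiplicity at p = 3
Remaining intersections = 81 - 3 = 78

78


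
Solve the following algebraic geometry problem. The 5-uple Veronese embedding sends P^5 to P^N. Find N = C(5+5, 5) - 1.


The Veronese embedding v_d: P^n -> P^N maps each point to all
degree-d monomials in n+1 homogeneous coordinates.
N = C(n+d, d) - 1
N = C(5+5, 5) - 1
N = C(10, 5) - 1
C(10, 5) = 252
N = 252 - 1 = 251

251


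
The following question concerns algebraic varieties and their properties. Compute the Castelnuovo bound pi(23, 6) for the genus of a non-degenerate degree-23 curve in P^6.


Castelnuovo's bound: write d - 1 = m(r-1) + epsilon with 0 <= epsilon < r-1.
d - 1 = 23 - 1 = 22
r - 1 = 6 - 1 = 5
22 = 4*5 + 2, so m = 4, epsilon = 2
pi(d, r) = m(m-1)(r-1)/2 + m*epsilon
= 4*3*5/2 + 4*2
= 60/2 + 8
= 30 + 8 = 38

38


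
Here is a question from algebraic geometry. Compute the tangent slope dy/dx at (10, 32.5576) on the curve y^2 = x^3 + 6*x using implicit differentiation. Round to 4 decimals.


Using implicit differentiation of y^2 = x^3 + 6*x:
2y * dy/dx = 3x^2 + 6
dy/dx = (3x^2 + 6)/(2y)
Numerator: 3*10^2 + 6 = 306
Denominator: 2*32.5576 = 65.1152
dy/dx = 306/65.1152 = 4.6994

4.6994


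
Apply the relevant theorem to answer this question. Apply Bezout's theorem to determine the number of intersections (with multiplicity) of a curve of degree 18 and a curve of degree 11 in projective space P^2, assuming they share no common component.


Bezout's theorem states the intersection count equals the product of degrees.
Intersection count = 18 * 11 = 198

198


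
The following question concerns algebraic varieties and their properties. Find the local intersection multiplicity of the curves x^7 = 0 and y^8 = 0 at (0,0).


The intersection multiplicity of V(x^a) and V(y^b) at the origin is:
I(O; V(x^7), V(y^8)) = dim_k(k[x,y]/(x^7, y^8))
A basis for k[x,y]/(x^7, y^8) is the set of monomials x^i * y^j
where 0 <= i < 7 and 0 <= j < 8.
The number of such monomials is 7 * 8 = 56

56


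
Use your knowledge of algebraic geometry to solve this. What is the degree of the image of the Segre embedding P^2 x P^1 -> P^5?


The degree of the Segre variety P^2 x P^1 is C(m+n, m).
= C(3, 2)
= 3

3


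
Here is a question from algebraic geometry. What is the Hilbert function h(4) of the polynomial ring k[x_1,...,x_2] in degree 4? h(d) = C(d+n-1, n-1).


The Hilbert function for the polynomial ring in 2 variables is:
h(d) = C(d+n-1, n-1)
h(4) = C(4+2-1, 2-1) = C(5, 1)
= 5! / (1! * 4!)
= 5

5


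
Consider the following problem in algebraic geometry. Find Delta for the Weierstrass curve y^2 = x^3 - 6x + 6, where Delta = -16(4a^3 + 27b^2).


Compute each component:
4a^3 = 4*(-6)^3 = 4*(-216) = -864
27b^2 = 27*6^2 = 27*36 = 972
4a^3 + 27b^2 = -864 + 972 = 108
Delta = -16*108 = -1728

-1728


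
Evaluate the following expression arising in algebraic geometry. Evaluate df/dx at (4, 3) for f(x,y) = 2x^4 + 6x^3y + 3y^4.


df/dx = 4*2*x^3 + 3*6*x^2*y
At (4,3): 4*2*4^3 + 3*6*4^2*3
= 512 + 864
= 1376

1376


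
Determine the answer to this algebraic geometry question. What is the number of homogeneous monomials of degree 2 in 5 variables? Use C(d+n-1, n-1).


The number of degree-2 monomials in 5 variables is C(d+n-1, n-1).
= C(2+5-1, 5-1) = C(6, 4)
= 15

15


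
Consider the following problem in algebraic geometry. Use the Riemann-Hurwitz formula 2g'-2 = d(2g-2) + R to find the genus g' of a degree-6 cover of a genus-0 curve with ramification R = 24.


Riemann-Hurwitz formula: 2g' - 2 = d(2g - 2) + R
Given: d = 6, g = 0, R = 24
2g' - 2 = 6*(2*0 - 2) + 24
2g' - 2 = 6*(-2) + 24
2g' - 2 = -12 + 24 = 12
2g' = 14
g' = 7

7


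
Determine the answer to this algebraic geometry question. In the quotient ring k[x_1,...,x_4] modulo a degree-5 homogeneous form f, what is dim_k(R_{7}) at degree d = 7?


For R = k[x_1,...,x_n]/(f) with f homogeneous of degree e:
The Hilbert series is (1 - t^e)/(1 - t)^n.
So h(d) = C(d+n-1, n-1) - C(d-e+n-1, n-1) for d >= e.
With n=4, e=5, d=7:
C(7+4-1, 4-1) = C(10, 3) = 120
C(7-5+4-1, 4-1) = C(5, 3) = 10
h(7) = 120 - 10 = 110

110


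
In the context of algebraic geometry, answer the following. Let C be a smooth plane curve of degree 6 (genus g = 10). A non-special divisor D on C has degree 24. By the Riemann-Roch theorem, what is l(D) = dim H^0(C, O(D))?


First, compute the genus of a smooth plane curve of degree 6:
g = (d-1)(d-2)/2 = (6-1)(6-2)/2 = 10
For a non-special divisor D (i.e., h^1(D) = 0), Riemann-Roch gives:
l(D) = deg(D) - g + 1
Since deg(D) = 24 >= 2g - 1 = 19, D is non-special.
l(D) = 24 - 10 + 1 = 15

15


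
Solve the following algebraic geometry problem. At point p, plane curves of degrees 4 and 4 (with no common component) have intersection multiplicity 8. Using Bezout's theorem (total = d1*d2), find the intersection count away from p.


By Bezout's theorem, the total intersection number is d1 * d2.
Total = 4 * 4 = 16
Intersection multiplicity at p = 8
Remaining intersections = 16 - 8 = 8

8


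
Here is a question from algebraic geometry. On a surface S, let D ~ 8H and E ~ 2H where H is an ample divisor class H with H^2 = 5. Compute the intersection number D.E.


Using bilinearity of the intersection pairing on a surface S:
(aH).(bH) = ab * (H.H)
We have H^2 = 5.
D.E = (8H).(2H) = 8*2*5
= 16*5
= 80

80


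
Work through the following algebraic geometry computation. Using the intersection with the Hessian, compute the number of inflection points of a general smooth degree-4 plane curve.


For a general smooth plane curve C of degree d, the inflection points are
the intersection of C with its Hessian curve, which has degree 3(d-2).
By Bezout, the total intersection number is d * 3(d-2) = 4 * 6 = 24.
For a general curve every flex is ordinary, so each contributes
multiplicity 1 to C·Hess(C), and the number of distinct inflection
points is 3d(d-2).
Inflection points = 3*4*(4-2) = 3*4*2 = 24

24


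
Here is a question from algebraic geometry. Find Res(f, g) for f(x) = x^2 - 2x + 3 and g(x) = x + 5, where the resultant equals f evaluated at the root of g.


For Res(f, x - c), we evaluate f at x = c.
f(-5) = (-5)^2 - 2*(-5) + 3
= 25 + 10 + 3
= 35 + 3 = 38
Res(f, g) = 38

38


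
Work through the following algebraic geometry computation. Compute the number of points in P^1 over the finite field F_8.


P^1(F_8) has (q^(n+1) - 1)/(q - 1) points.
= 8^1 + 8^0
= 8 + 1
= 9

9


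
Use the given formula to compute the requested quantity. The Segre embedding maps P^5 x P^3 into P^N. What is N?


The Segre embedding maps P^m x P^n into P^N via
all products of coordinates from each factor.
N = (m+1)(n+1) - 1
N = (5+1)(3+1) - 1
N = 6*4 - 1
N = 24 - 1 = 23

23


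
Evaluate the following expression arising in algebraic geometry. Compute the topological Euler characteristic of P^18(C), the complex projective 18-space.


The complex projective space P^18 has one cell in each even real dimension 0, 2, ..., 36.
The cohomology groups are H^{2k}(P^18) = Z for k = 0,...,18, and 0 otherwise.
Euler characteristic = sum of Betti numbers = 1 per even-dimensional cohomology group.
chi(P^18) = 18 + 1 = 19

19


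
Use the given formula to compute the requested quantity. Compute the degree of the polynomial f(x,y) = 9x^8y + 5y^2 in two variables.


Examine each term for its total degree (sum of exponents).
  Term '9x^8y' has total degree 8+1 = 9.
  Term '5y^2' has total degree 0+2 = 2.
The maximum total degree among all terms is 9.

9


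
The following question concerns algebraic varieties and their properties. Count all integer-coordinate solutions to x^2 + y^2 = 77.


Systematically check integer values of x where x^2 <= 77.
For each valid x, check if 77 - x^2 is a perfect square.
Total integer solutions found: 0

0


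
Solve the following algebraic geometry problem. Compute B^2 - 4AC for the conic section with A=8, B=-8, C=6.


The discriminant of a conic Ax^2 + Bxy + Cy^2 + ... = 0 is B^2 - 4AC.
B^2 = (-8)^2 = 64
4AC = 4*8*6 = 192
Discriminant = 64 - 192 = -128

-128


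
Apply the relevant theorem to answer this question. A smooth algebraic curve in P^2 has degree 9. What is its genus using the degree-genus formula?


Using the genus formula for smooth plane curves:
g = (d-1)(d-2)/2
g = (9-1)(9-2)/2
g = 8*7/2
g = 56/2 = 28

28


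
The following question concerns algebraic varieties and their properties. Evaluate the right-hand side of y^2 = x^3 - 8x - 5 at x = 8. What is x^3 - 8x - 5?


Compute x^3 - 8x - 5 at x = 8:
x^3 = 8^3 = 512
(-8)*x = (-8)*8 = -64
Sum: 512 - 64 - 5 = 443

443


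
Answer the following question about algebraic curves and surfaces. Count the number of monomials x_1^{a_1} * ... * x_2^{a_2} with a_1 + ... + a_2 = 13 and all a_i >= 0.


The number of degree-13 monomials in 2 variables is C(d+n-1, n-1).
= C(13+2-1, 2-1) = C(14, 1)
= 14

14


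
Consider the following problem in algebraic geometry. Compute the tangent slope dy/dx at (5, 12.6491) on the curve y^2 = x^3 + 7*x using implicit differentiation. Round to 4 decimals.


Using implicit differentiation of y^2 = x^3 + 7*x:
2y * dy/dx = 3x^2 + 7
dy/dx = (3x^2 + 7)/(2y)
Numerator: 3*5^2 + 7 = 82
Denominator: 2*12.6491 = 25.2982
dy/dx = 82/25.2982 = 3.2413

3.2413


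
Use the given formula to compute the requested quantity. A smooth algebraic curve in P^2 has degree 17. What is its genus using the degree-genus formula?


Using the genus formula for smooth plane curves:
g = (d-1)(d-2)/2
g = (17-1)(17-2)/2
g = 16*15/2
g = 240/2 = 120

120


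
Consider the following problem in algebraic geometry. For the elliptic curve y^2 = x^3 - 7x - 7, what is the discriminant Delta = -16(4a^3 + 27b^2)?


Compute each component:
4a^3 = 4*(-7)^3 = 4*(-343) = -1372
27b^2 = 27*(-7)^2 = 27*49 = 1323
4a^3 + 27b^2 = -1372 + 1323 = -49
Delta = -16*(-49) = 784

784


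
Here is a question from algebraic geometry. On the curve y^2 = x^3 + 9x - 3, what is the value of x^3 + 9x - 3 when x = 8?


Compute x^3 + 9x - 3 at x = 8:
x^3 = 8^3 = 512
9*x = 9*8 = 72
Sum: 512 + 72 - 3 = 581

581


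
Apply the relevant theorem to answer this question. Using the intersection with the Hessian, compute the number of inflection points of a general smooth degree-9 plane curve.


For a general smooth plane curve C of degree d, the inflection points are
the intersection of C with its Hessian curve, which has degree 3(d-2).
By Bezout, the total intersection number is d * 3(d-2) = 9 * 21 = 189.
For a general curve every flex is ordinary, so each contributes
multiplicity 1 to C·Hess(C), and the number of distinct inflection
points is 3d(d-2).
Inflection points = 3*9*(9-2) = 3*9*7 = 189

189


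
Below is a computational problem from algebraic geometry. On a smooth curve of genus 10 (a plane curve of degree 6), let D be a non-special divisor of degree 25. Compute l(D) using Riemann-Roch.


First, compute the genus of a smooth plane curve of degree 6:
g = (d-1)(d-2)/2 = (6-1)(6-2)/2 = 10
For a non-special divisor D (i.e., h^1(D) = 0), Riemann-Roch gives:
l(D) = deg(D) - g + 1
Since deg(D) = 25 >= 2g - 1 = 19, D is non-special.
l(D) = 25 - 10 + 1 = 16

16


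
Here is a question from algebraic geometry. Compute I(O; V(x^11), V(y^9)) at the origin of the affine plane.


The intersection multiplicity of V(x^a) and V(y^b) at the origin is:
I(O; V(x^11), V(y^9)) = dim_k(k[x,y]/(x^11, y^9))
A basis for k[x,y]/(x^11, y^9) is the set of monomials x^i * y^j
where 0 <= i < 11 and 0 <= j < 9.
The number of such monomials is 11 * 9 = 99

99


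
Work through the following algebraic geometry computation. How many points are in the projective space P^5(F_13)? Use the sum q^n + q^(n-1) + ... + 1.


P^5(F_13) has (q^(n+1) - 1)/(q - 1) points.
= 13^5 + 13^4 + 13^3 + 13^2 + 13^1 + 13^0
= 371293 + 28561 + 2197 + 169 + 13 + 1
= 402234

402234


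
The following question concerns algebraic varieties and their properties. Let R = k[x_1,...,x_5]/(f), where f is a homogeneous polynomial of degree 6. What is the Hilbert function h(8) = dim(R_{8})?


For R = k[x_1,...,x_n]/(f) with f homogeneous of degree e:
The Hilbert series is (1 - t^e)/(1 - t)^n.
So h(d) = C(d+n-1, n-1) - C(d-e+n-1, n-1) for d >= e.
With n=5, e=6, d=8:
C(8+5-1, 5-1) = C(12, 4) = 495
C(8-6+5-1, 5-1) = C(6, 4) = 15
h(8) = 495 - 15 = 480

480


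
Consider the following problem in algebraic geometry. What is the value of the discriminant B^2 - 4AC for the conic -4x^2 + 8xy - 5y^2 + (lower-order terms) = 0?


The discriminant of a conic Ax^2 + Bxy + Cy^2 + ... = 0 is B^2 - 4AC.
B^2 = 8^2 = 64
4AC = 4*(-4)*(-5) = 80
Discriminant = 64 - 80 = -16

-16


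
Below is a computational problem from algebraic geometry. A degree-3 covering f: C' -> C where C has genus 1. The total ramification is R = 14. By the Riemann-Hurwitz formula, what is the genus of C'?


Riemann-Hurwitz formula: 2g' - 2 = d(2g - 2) + R
Given: d = 3, g = 1, R = 14
2g' - 2 = 3*(2*1 - 2) + 14
2g' - 2 = 3*0 + 14
2g' - 2 = 0 + 14 = 14
2g' = 16
g' = 8

8


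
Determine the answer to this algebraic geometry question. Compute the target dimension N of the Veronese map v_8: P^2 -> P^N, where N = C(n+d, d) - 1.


The Veronese embedding v_d: P^n -> P^N maps each point to all
degree-d monomials in n+1 homogeneous coordinates.
N = C(n+d, d) - 1
N = C(2+8, 8) - 1
N = C(10, 8) - 1
C(10, 8) = 45
N = 45 - 1 = 44

44


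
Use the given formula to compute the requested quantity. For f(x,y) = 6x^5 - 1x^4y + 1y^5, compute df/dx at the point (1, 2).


df/dx = 5*6*x^4 + 4*(-1)*x^3*y
At (1,2): 5*6*1^4 + 4*(-1)*1^3*2
= 30 - 8
= 22

22


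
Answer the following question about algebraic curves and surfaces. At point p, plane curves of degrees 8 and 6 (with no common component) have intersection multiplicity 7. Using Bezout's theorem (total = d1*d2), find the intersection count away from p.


By Bezout's theorem, the total intersection number is d1 * d2.
Total = 8 * 6 = 48
Intersection multiplicity at p = 7
Remaining intersections = 48 - 7 = 41

41


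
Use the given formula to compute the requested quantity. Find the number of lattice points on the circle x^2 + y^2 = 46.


Systematically check integer values of x where x^2 <= 46.
For each valid x, check if 46 - x^2 is a perfect square.
Total integer solutions found: 0

0


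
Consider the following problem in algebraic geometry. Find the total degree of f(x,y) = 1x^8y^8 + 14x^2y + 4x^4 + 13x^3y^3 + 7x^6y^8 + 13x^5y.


Examine each term for its total degree (sum of exponents).
  Term '1x^8y^8' has total degree 8+8 = 16.
  Term '14x^2y' has total degree 2+1 = 3.
  Term '4x^4' has total degree 4+0 = 4.
  Term '13x^3y^3' has total degree 3+3 = 6.
  Term '7x^6y^8' has total degree 6+8 = 14.
  Term '13x^5y' has total degree 5+1 = 6.
The maximum total degree among all terms is 16.

16


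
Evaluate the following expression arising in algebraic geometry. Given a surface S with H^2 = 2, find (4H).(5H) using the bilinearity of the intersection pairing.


Using bilinearity of the intersection pairing on a surface S:
(aH).(bH) = ab * (H.H)
We have H^2 = 2.
D.E = (4H).(5H) = 4*5*2
= 20*2
= 40

40


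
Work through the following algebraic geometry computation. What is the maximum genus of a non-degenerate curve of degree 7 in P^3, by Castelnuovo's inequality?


Castelnuovo's bound: write d - 1 = m(r-1) + epsilon with 0 <= epsilon < r-1.
d - 1 = 7 - 1 = 6
r - 1 = 3 - 1 = 2
6 = 3*2 + 0, so m = 3, epsilon = 0
pi(d, r) = m(m-1)(r-1)/2 + m*epsilon
= 3*2*2/2 + 3*0
= 12/2 + 0
= 6 + 0 = 6

6


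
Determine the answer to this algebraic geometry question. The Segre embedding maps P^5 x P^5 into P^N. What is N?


The Segre embedding maps P^m x P^n into P^N via
all products of coordinates from each factor.
N = (m+1)(n+1) - 1
N = (5+1)(5+1) - 1
N = 6*6 - 1
N = 36 - 1 = 35

35


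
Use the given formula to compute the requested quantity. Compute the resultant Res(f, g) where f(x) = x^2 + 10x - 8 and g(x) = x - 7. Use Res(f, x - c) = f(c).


For Res(f, x - c), we evaluate f at x = c.
f(7) = 7^2 + 10*7 - 8
= 49 + 70 - 8
= 119 - 8 = 111
Res(f, g) = 111

111


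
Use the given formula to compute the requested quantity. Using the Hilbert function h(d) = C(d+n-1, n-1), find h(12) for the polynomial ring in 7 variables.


The Hilbert function for the polynomial ring in 7 variables is:
h(d) = C(d+n-1, n-1)
h(12) = C(12+7-1, 7-1) = C(18, 6)
= 18! / (6! * 12!)
= 18564

18564


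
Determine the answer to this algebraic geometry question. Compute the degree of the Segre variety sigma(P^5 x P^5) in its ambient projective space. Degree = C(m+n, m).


The degree of the Segre variety P^5 x P^5 is C(m+n, m).
= C(10, 5)
= 252

252


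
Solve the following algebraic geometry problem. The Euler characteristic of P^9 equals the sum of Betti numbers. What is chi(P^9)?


The complex projective space P^9 has one cell in each even real dimension 0, 2, ..., 18.
The cohomology groups are H^{2k}(P^9) = Z for k = 0,...,9, and 0 otherwise.
Euler characteristic = sum of Betti numbers = 1 per even-dimensional cohomology group.
chi(P^9) = 9 + 1 = 10

10


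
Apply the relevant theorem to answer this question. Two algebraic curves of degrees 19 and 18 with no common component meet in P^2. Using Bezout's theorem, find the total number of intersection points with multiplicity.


Bezout's theorem states the intersection count equals the product of degrees.
Intersection count = 19 * 18 = 342

342


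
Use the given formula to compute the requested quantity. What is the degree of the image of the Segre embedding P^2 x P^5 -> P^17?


The degree of the Segre variety P^2 x P^5 is C(m+n, m).
= C(7, 2)
= 21

21


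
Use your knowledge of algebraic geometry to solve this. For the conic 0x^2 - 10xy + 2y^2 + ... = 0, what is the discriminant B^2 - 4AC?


The discriminant of a conic Ax^2 + Bxy + Cy^2 + ... = 0 is B^2 - 4AC.
B^2 = (-10)^2 = 100
4AC = 4*0*2 = 0
Discriminant = 100 + 0 = 100

100


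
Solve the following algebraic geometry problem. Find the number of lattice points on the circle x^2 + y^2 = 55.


Systematically check integer values of x where x^2 <= 55.
For each valid x, check if 55 - x^2 is a perfect square.
Total integer solutions found: 0

0


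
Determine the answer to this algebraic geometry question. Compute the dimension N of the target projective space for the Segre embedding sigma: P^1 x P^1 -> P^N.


The Segre embedding maps P^m x P^n into P^N via
all products of coordinates from each factor.
N = (m+1)(n+1) - 1
N = (1+1)(1+1) - 1
N = 2*2 - 1
N = 4 - 1 = 3

3


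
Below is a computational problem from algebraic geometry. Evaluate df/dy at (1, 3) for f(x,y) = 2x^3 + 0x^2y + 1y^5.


df/dy = 0*x^2 + 5*1*y^4
At (1,3): 0*1^2 + 5*1*3^4
= 0 + 405
= 405

405


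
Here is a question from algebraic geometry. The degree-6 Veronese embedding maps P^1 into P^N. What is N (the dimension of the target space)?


The Veronese embedding v_d: P^n -> P^N maps each point to all
degree-d monomials in n+1 homogeneous coordinates.
N = C(n+d, d) - 1
N = C(1+6, 6) - 1
N = C(7, 6) - 1
C(7, 6) = 7
N = 7 - 1 = 6

6


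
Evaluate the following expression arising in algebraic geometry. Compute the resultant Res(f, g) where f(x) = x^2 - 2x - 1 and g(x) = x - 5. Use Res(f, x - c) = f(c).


For Res(f, x - c), we evaluate f at x = c.
f(5) = 5^2 - 2*5 - 1
= 25 - 10 - 1
= 15 - 1 = 14
Res(f, g) = 14

14


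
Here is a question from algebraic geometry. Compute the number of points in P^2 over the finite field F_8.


P^2(F_8) has (q^(n+1) - 1)/(q - 1) points.
= 8^2 + 8^1 + 8^0
= 64 + 8 + 1
= 73

73


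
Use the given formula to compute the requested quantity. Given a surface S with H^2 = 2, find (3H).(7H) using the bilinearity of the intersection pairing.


Using bilinearity of the intersection pairing on a surface S:
(aH).(bH) = ab * (H.H)
We have H^2 = 2.
D.E = (3H).(7H) = 3*7*2
= 21*2
= 42

42


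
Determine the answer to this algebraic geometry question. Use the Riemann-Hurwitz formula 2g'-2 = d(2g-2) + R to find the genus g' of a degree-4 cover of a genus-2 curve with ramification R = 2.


Riemann-Hurwitz formula: 2g' - 2 = d(2g - 2) + R
Given: d = 4, g = 2, R = 2
2g' - 2 = 4*(2*2 - 2) + 2
2g' - 2 = 4*2 + 2
2g' - 2 = 8 + 2 = 10
2g' = 12
g' = 6

6


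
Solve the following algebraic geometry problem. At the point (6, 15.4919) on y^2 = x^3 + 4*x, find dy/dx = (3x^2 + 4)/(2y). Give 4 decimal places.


Using implicit differentiation of y^2 = x^3 + 4*x:
2y * dy/dx = 3x^2 + 4
dy/dx = (3x^2 + 4)/(2y)
Numerator: 3*6^2 + 4 = 112
Denominator: 2*15.4919 = 30.9838
dy/dx = 112/30.9838 = 3.6148

3.6148


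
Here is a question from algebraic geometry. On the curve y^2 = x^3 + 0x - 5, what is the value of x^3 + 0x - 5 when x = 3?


Compute x^3 + 0x - 5 at x = 3:
x^3 = 3^3 = 27
0*x = 0*3 = 0
Sum: 27 + 0 - 5 = 22

22


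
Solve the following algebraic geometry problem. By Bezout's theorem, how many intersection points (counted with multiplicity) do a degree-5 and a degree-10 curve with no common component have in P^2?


Bezout's theorem states the intersection count equals the product of degrees.
Intersection count = 5 * 10 = 50

50


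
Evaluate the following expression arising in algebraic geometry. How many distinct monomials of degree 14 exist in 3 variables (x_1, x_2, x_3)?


The number of degree-14 monomials in 3 variables is C(d+n-1, n-1).
= C(14+3-1, 3-1) = C(16, 2)
= 120

120


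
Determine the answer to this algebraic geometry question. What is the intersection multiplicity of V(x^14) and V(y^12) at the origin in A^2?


The intersection multiplicity of V(x^a) and V(y^b) at the origin is:
I(O; V(x^14), V(y^12)) = dim_k(k[x,y]/(x^14, y^12))
A basis for k[x,y]/(x^14, y^12) is the set of monomials x^i * y^j
where 0 <= i < 14 and 0 <= j < 12.
The number of such monomials is 14 * 12 = 168

168


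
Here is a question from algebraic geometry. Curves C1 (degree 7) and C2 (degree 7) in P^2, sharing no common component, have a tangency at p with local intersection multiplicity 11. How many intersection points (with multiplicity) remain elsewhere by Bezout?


By Bezout's theorem, the total intersection number is d1 * d2.
Total = 7 * 7 = 49
Intersection multiplicity at p = 11
Remaining intersections = 49 - 11 = 38

38


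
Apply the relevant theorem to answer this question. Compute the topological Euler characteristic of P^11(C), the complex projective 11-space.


The complex projective space P^11 has one cell in each even real dimension 0, 2, ..., 22.
The cohomology groups are H^{2k}(P^11) = Z for k = 0,...,11, and 0 otherwise.
Euler characteristic = sum of Betti numbers = 1 per even-dimensional cohomology group.
chi(P^11) = 11 + 1 = 12

12


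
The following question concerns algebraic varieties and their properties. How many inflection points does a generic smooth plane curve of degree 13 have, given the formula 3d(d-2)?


For a general smooth plane curve C of degree d, the inflection points are
the intersection of C with its Hessian curve, which has degree 3(d-2).
By Bezout, the total intersection number is d * 3(d-2) = 13 * 33 = 429.
For a general curve every flex is ordinary, so each contributes
multiplicity 1 to C·Hess(C), and the number of distinct inflection
points is 3d(d-2).
Inflection points = 3*13*(13-2) = 3*13*11 = 429

429


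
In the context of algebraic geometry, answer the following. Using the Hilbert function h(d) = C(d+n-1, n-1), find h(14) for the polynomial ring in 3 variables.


The Hilbert function for the polynomial ring in 3 variables is:
h(d) = C(d+n-1, n-1)
h(14) = C(14+3-1, 3-1) = C(16, 2)
= 16! / (2! * 14!)
= 120

120


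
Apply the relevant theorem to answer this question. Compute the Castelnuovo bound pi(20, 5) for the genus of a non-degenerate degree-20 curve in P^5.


Castelnuovo's bound: write d - 1 = m(r-1) + epsilon with 0 <= epsilon < r-1.
d - 1 = 20 - 1 = 19
r - 1 = 5 - 1 = 4
19 = 4*4 + 3, so m = 4, epsilon = 3
pi(d, r) = m(m-1)(r-1)/2 + m*epsilon
= 4*3*4/2 + 4*3
= 48/2 + 12
= 24 + 12 = 36

36


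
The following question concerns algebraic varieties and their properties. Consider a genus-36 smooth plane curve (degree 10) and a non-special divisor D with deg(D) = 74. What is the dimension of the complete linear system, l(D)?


First, compute the genus of a smooth plane curve of degree 10:
g = (d-1)(d-2)/2 = (10-1)(10-2)/2 = 36
For a non-special divisor D (i.e., h^1(D) = 0), Riemann-Roch gives:
l(D) = deg(D) - g + 1
Since deg(D) = 74 >= 2g - 1 = 71, D is non-special.
l(D) = 74 - 36 + 1 = 39

39


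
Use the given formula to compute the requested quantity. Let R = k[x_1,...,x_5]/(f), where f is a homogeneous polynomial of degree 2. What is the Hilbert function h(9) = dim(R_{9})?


For R = k[x_1,...,x_n]/(f) with f homogeneous of degree e:
The Hilbert series is (1 - t^e)/(1 - t)^n.
So h(d) = C(d+n-1, n-1) - C(d-e+n-1, n-1) for d >= e.
With n=5, e=2, d=9:
C(9+5-1, 5-1) = C(13, 4) = 715
C(9-2+5-1, 5-1) = C(11, 4) = 330
h(9) = 715 - 330 = 385

385


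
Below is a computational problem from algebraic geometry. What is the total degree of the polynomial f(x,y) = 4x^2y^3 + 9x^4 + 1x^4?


Examine each term for its total degree (sum of exponents).
  Term '4x^2y^3' has total degree 2+3 = 5.
  Term '9x^4' has total degree 4+0 = 4.
  Term '1x^4' has total degree 4+0 = 4.
The maximum total degree among all terms is 5.

5


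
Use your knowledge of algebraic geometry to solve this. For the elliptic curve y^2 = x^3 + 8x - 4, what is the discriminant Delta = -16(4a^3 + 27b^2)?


Compute each component:
4a^3 = 4*8^3 = 4*512 = 2048
27b^2 = 27*(-4)^2 = 27*16 = 432
4a^3 + 27b^2 = 2048 + 432 = 2480
Delta = -16*2480 = -39680

-39680


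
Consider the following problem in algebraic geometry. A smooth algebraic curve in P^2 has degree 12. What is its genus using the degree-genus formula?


Using the genus formula for smooth plane curves:
g = (d-1)(d-2)/2
g = (12-1)(12-2)/2
g = 11*10/2
g = 110/2 = 55

55


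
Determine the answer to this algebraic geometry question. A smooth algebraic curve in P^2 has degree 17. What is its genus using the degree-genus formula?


Using the genus formula for smooth plane curves:
g = (d-1)(d-2)/2
g = (17-1)(17-2)/2
g = 16*15/2
g = 240/2 = 120

120


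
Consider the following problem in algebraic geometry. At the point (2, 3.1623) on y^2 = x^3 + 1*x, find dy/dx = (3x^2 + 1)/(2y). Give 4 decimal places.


Using implicit differentiation of y^2 = x^3 + 1*x:
2y * dy/dx = 3x^2 + 1
dy/dx = (3x^2 + 1)/(2y)
Numerator: 3*2^2 + 1 = 13
Denominator: 2*3.1623 = 6.3246
dy/dx = 13/6.3246 = 2.0555

2.0555


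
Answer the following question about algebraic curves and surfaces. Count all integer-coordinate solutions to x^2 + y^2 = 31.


Systematically check integer values of x where x^2 <= 31.
For each valid x, check if 31 - x^2 is a perfect square.
Total integer solutions found: 0

0


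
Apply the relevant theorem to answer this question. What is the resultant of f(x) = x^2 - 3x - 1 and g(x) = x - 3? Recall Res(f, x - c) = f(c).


For Res(f, x - c), we evaluate f at x = c.
f(3) = 3^2 - 3*3 - 1
= 9 - 9 - 1
= 0 - 1 = -1
Res(f, g) = -1

-1


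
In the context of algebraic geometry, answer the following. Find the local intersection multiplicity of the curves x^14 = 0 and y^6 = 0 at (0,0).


The intersection multiplicity of V(x^a) and V(y^b) at the origin is:
I(O; V(x^14), V(y^6)) = dim_k(k[x,y]/(x^14, y^6))
A basis for k[x,y]/(x^14, y^6) is the set of monomials x^i * y^j
where 0 <= i < 14 and 0 <= j < 6.
The number of such monomials is 14 * 6 = 84

84


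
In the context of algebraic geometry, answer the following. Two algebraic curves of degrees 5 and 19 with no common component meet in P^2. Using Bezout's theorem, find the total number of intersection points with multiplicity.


Bezout's theorem states the intersection count equals the product of degrees.
Intersection count = 5 * 19 = 95

95


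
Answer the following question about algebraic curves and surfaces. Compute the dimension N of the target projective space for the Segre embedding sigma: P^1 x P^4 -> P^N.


The Segre embedding maps P^m x P^n into P^N via
all products of coordinates from each factor.
N = (m+1)(n+1) - 1
N = (1+1)(4+1) - 1
N = 2*5 - 1
N = 10 - 1 = 9

9


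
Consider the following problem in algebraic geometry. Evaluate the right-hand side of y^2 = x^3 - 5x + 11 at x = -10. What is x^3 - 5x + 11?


Compute x^3 - 5x + 11 at x = -10:
x^3 = (-10)^3 = -1000
(-5)*x = (-5)*(-10) = 50
Sum: -1000 + 50 + 11 = -939

-939


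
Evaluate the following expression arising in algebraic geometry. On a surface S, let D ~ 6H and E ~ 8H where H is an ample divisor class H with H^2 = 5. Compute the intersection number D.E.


Using bilinearity of the intersection pairing on a surface S:
(aH).(bH) = ab * (H.H)
We have H^2 = 5.
D.E = (6H).(8H) = 6*8*5
= 48*5
= 240

240


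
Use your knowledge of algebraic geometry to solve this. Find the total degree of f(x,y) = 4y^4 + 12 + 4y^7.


Examine each term for its total degree (sum of exponents).
  Term '4y^4' has total degree 0+4 = 4.
  Term '12' has total degree 0+0 = 0.
  Term '4y^7' has total degree 0+7 = 7.
The maximum total degree among all terms is 7.

7


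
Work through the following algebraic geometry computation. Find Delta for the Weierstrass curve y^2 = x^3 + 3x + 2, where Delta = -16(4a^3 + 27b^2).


Compute each component:
4a^3 = 4*3^3 = 4*27 = 108
27b^2 = 27*2^2 = 27*4 = 108
4a^3 + 27b^2 = 108 + 108 = 216
Delta = -16*216 = -3456

-3456


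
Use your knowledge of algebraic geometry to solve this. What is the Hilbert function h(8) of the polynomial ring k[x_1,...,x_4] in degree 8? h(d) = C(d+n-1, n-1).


The Hilbert function for the polynomial ring in 4 variables is:
h(d) = C(d+n-1, n-1)
h(8) = C(8+4-1, 4-1) = C(11, 3)
= 11! / (3! * 8!)
= 165

165


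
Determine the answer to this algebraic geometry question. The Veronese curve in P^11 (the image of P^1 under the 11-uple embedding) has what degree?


The rational normal curve in P^11 is the image of P^1 under the 11-uple Veronese.
A general hyperplane in P^11 pulls back to a degree-11 form on P^1, which has 11 zeros,
so the curve meets a general hyperplane in 11 points. Degree = 11.

11


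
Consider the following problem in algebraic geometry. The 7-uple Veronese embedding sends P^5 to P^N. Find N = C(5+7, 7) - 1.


The Veronese embedding v_d: P^n -> P^N maps each point to all
degree-d monomials in n+1 homogeneous coordinates.
N = C(n+d, d) - 1
N = C(5+7, 7) - 1
N = C(12, 7) - 1
C(12, 7) = 792
N = 792 - 1 = 791

791


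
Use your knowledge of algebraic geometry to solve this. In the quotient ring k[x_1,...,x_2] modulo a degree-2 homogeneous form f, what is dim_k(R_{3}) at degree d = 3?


For R = k[x_1,...,x_n]/(f) with f homogeneous of degree e:
The Hilbert series is (1 - t^e)/(1 - t)^n.
So h(d) = C(d+n-1, n-1) - C(d-e+n-1, n-1) for d >= e.
With n=2, e=2, d=3:
C(3+2-1, 2-1) = C(4, 1) = 4
C(3-2+2-1, 2-1) = C(2, 1) = 2
h(3) = 4 - 2 = 2

2


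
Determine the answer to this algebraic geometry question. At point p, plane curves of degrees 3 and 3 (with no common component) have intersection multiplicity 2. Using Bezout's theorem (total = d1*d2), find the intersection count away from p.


By Bezout's theorem, the total intersection number is d1 * d2.
Total = 3 * 3 = 9
Intersection multiplicity at p = 2
Remaining intersections = 9 - 2 = 7

7


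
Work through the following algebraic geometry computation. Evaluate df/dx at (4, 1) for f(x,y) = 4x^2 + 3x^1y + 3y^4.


df/dx = 2*4*x^1 + 1*3*x^0*y
At (4,1): 2*4*4^1 + 1*3*4^0*1
= 32 + 3
= 35

35


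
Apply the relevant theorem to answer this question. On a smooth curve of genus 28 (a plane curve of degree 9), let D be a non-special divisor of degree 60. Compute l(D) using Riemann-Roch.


First, compute the genus of a smooth plane curve of degree 9:
g = (d-1)(d-2)/2 = (9-1)(9-2)/2 = 28
For a non-special divisor D (i.e., h^1(D) = 0), Riemann-Roch gives:
l(D) = deg(D) - g + 1
Since deg(D) = 60 >= 2g - 1 = 55, D is non-special.
l(D) = 60 - 28 + 1 = 33

33


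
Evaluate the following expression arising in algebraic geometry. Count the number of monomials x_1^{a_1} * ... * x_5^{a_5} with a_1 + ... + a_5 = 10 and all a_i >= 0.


The number of degree-10 monomials in 5 variables is C(d+n-1, n-1).
= C(10+5-1, 5-1) = C(14, 4)
= 1001

1001


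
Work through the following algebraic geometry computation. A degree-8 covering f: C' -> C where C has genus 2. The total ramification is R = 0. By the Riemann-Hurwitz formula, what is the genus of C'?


Riemann-Hurwitz formula: 2g' - 2 = d(2g - 2) + R
Given: d = 8, g = 2, R = 0
2g' - 2 = 8*(2*2 - 2) + 0
2g' - 2 = 8*2 + 0
2g' - 2 = 16 + 0 = 16
2g' = 18
g' = 9

9


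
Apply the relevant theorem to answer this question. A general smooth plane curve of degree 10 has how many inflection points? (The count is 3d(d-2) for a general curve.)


For a general smooth plane curve C of degree d, the inflection points are
the intersection of C with its Hessian curve, which has degree 3(d-2).
By Bezout, the total intersection number is d * 3(d-2) = 10 * 24 = 240.
For a general curve every flex is ordinary, so each contributes
multiplicity 1 to C·Hess(C), and the number of distinct inflection
points is 3d(d-2).
Inflection points = 3*10*(10-2) = 3*10*8 = 240

240


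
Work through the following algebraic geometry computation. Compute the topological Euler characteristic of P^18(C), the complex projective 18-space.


The complex projective space P^18 has one cell in each even real dimension 0, 2, ..., 36.
The cohomology groups are H^{2k}(P^18) = Z for k = 0,...,18, and 0 otherwise.
Euler characteristic = sum of Betti numbers = 1 per even-dimensional cohomology group.
chi(P^18) = 18 + 1 = 19

19


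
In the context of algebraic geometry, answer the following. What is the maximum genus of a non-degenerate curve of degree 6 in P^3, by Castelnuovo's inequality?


Castelnuovo's bound: write d - 1 = m(r-1) + epsilon with 0 <= epsilon < r-1.
d - 1 = 6 - 1 = 5
r - 1 = 3 - 1 = 2
5 = 2*2 + 1, so m = 2, epsilon = 1
pi(d, r) = m(m-1)(r-1)/2 + m*epsilon
= 2*1*2/2 + 2*1
= 4/2 + 2
= 2 + 2 = 4

4


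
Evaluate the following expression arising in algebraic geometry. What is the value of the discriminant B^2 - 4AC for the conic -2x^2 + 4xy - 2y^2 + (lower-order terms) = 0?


The discriminant of a conic Ax^2 + Bxy + Cy^2 + ... = 0 is B^2 - 4AC.
B^2 = 4^2 = 16
4AC = 4*(-2)*(-2) = 16
Discriminant = 16 - 16 = 0

0


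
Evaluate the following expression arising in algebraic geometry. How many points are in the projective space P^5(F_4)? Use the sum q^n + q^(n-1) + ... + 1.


P^5(F_4) has (q^(n+1) - 1)/(q - 1) points.
= 4^5 + 4^4 + 4^3 + 4^2 + 4^1 + 4^0
= 1024 + 256 + 64 + 16 + 4 + 1
= 1365

1365


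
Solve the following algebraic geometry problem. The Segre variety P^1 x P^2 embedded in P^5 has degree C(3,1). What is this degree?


The degree of the Segre variety P^1 x P^2 is C(m+n, m).
= C(3, 1)
= 3

3


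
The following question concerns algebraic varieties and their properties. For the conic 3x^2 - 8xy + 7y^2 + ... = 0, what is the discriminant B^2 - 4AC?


The discriminant of a conic Ax^2 + Bxy + Cy^2 + ... = 0 is B^2 - 4AC.
B^2 = (-8)^2 = 64
4AC = 4*3*7 = 84
Discriminant = 64 - 84 = -20

-20


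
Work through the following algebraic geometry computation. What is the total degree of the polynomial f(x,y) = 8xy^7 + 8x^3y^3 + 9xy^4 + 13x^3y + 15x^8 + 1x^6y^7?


Examine each term for its total degree (sum of exponents).
  Term '8xy^7' has total degree 1+7 = 8.
  Term '8x^3y^3' has total degree 3+3 = 6.
  Term '9xy^4' has total degree 1+4 = 5.
  Term '13x^3y' has total degree 3+1 = 4.
  Term '15x^8' has total degree 8+0 = 8.
  Term '1x^6y^7' has total degree 6+7 = 13.
The maximum total degree among all terms is 13.

13


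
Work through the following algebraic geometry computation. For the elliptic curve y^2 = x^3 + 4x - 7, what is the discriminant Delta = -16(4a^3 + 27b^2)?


Compute each component:
4a^3 = 4*4^3 = 4*64 = 256
27b^2 = 27*(-7)^2 = 27*49 = 1323
4a^3 + 27b^2 = 256 + 1323 = 1579
Delta = -16*1579 = -25264

-25264


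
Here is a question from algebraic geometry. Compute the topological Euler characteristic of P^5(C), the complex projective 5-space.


The complex projective space P^5 has one cell in each even real dimension 0, 2, ..., 10.
The cohomology groups are H^{2k}(P^5) = Z for k = 0,...,5, and 0 otherwise.
Euler characteristic = sum of Betti numbers = 1 per even-dimensional cohomology group.
chi(P^5) = 5 + 1 = 6

6


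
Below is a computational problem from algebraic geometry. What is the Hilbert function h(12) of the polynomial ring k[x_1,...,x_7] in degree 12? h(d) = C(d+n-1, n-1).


The Hilbert function for the polynomial ring in 7 variables is:
h(d) = C(d+n-1, n-1)
h(12) = C(12+7-1, 7-1) = C(18, 6)
= 18! / (6! * 12!)
= 18564

18564


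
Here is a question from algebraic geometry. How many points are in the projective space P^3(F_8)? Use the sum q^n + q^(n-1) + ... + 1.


P^3(F_8) has (q^(n+1) - 1)/(q - 1) points.
= 8^3 + 8^2 + 8^1 + 8^0
= 512 + 64 + 8 + 1
= 585

585


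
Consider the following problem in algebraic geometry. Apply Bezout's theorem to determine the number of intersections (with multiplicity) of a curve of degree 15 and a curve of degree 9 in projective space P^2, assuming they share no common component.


Bezout's theorem states the intersection count equals the product of degrees.
Intersection count = 15 * 9 = 135

135


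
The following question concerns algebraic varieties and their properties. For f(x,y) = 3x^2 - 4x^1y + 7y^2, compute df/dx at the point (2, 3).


df/dx = 2*3*x^1 + 1*(-4)*x^0*y
At (2,3): 2*3*2^1 + 1*(-4)*2^0*3
= 12 - 12
= 0

0


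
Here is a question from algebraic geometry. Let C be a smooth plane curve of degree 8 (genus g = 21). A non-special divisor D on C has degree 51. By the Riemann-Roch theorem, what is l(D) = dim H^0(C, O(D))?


First, compute the genus of a smooth plane curve of degree 8:
g = (d-1)(d-2)/2 = (8-1)(8-2)/2 = 21
For a non-special divisor D (i.e., h^1(D) = 0), Riemann-Roch gives:
l(D) = deg(D) - g + 1
Since deg(D) = 51 >= 2g - 1 = 41, D is non-special.
l(D) = 51 - 21 + 1 = 31

31


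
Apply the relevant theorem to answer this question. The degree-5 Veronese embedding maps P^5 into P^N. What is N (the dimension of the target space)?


The Veronese embedding v_d: P^n -> P^N maps each point to all
degree-d monomials in n+1 homogeneous coordinates.
N = C(n+d, d) - 1
N = C(5+5, 5) - 1
N = C(10, 5) - 1
C(10, 5) = 252
N = 252 - 1 = 251

251
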